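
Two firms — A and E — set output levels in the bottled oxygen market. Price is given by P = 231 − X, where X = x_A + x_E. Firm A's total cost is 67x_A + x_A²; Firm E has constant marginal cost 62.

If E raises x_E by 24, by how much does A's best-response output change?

-6

Firm A's profit: π = x_A(231 − (x_A + x_E)) − 67x_A − x_A².
∂π/∂x_A = 164 − 4x_A − x_E = 0, so x_A = 41 − 0.25x_E.
The reaction-function slope is −0.25, so a 24-unit rise in x_E moves x_A by −0.25 × 24 = −6. A's best response falls — the actions are strategic substitutes.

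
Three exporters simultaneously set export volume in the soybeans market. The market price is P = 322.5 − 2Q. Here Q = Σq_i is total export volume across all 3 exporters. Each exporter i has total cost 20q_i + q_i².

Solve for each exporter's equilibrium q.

A representative exporter's profit is π_i = q_i(322.5 − 2Q) − 20q_i − q_i², with Q = q_i + Σ_{j≠i} q_j.
First-order condition: 302.5 − 6q_i − 2Σ_{j≠i} q_j = 0.
In a symmetric equilibrium every exporter chooses the same q, so Σ_{j≠i} q_j = 2q. The condition becomes 302.5 − 10q = 0, giving q = 302.5/10 = 30.25.

30.25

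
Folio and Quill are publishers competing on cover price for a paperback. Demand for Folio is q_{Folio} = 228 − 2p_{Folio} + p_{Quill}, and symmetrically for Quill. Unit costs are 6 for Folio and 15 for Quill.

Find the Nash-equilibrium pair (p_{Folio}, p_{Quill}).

Folio's profit: π = (p_{Folio} − 6)(228 − 2p_{Folio} + p_{Quill}).
∂π/∂p_{Folio} = 240 − 4p_{Folio} + p_{Quill} = 0 ⇒ p_{Folio} = 60 + 0.25p_{Quill}.
Similarly p_{Quill} = 64.5 + 0.25p_{Folio}.
Substituting the second reaction function into the first: p_{Folio} = 60 + 0.25(64.5 + 0.25p_{Folio}), which gives 0.9375p_{Folio} = 76.125 ⇒ p_{Folio} = 81.2.
Then p_{Quill} = 64.5 + 0.25·81.2 = 84.8.

81.2, 84.8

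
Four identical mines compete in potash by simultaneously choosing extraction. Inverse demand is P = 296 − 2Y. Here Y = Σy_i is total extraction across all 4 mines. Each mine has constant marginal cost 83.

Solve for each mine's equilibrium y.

21.3

A representative mine's profit is π_i = y_i(296 − 2Y) − 83y_i, with Y = y_i + Σ_{j≠i} y_j.
First-order condition: 213 − 4y_i − 2Σ_{j≠i} y_j = 0.
In a symmetric equilibrium every mine chooses the same y, so Σ_{j≠i} y_j = 3y. The condition becomes 213 − 10y = 0, giving y = 213/10 = 21.3.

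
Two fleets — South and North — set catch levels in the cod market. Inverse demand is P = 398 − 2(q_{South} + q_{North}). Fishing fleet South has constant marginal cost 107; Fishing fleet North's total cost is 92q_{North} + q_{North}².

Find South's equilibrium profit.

Fishing fleet South's profit: π = q_{South}(398 − 2(q_{South} + q_{North})) − 107q_{South}.
∂π/∂q_{South} = 291 − 4q_{South} − 2q_{North} = 0, so q_{South} = 72.75 − 0.5q_{North}.
For North: ∂π/∂q_{North} = 306 − 6q_{North} − 2q_{South} = 0 ⇒ q_{North} = 51 − (1/3)q_{South}.
Solving the two reaction functions simultaneously: (1 − (−0.5)(−1/3))q_{South} = 72.75 − 0.5·51, so (5/6)q_{South} = 47.25 and q_{South} = 56.7.
Then q_{North} = 51 − (1/3)·56.7 = 32.1.
Price P = 398 − 2·88.8 = 220.4.
South's profit: (220.4 − 107)·56.7 = 6429.78.

6429.78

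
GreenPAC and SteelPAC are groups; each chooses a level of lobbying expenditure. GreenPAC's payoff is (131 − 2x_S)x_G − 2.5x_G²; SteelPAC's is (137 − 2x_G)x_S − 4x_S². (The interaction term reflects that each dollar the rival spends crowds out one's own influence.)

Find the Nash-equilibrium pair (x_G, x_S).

Expanding GreenPAC's payoff: 131x_G − 2x_Sx_G − 2.5x_G².
∂π/∂x_G = 131 − 2x_S − 5x_G = 0, so x_G = 26.2 − 0.4x_S.
Likewise for SteelPAC: x_S = 17.125 − 0.25x_G.
Substituting the second reaction function into the first: x_G = 26.2 − 0.4(17.125 − 0.25x_G), which gives 0.9x_G = 19.35 ⇒ x_G = 21.5.
Then x_S = 17.125 − 0.25·21.5 = 11.75.

21.5, 11.75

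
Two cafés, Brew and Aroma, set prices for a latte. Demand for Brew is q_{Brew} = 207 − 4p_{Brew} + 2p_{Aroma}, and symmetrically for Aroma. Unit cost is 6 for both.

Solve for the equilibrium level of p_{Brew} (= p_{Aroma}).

38.5

Brew's profit: π = (p_{Brew} − 6)(207 − 4p_{Brew} + 2p_{Aroma}).
∂π/∂p_{Brew} = 231 − 8p_{Brew} + 2p_{Aroma} = 0 ⇒ p_{Brew} = 28.875 + 0.25p_{Aroma}.
Setting p_{Brew} = p_{Aroma} in the reaction function: p_{Brew} = 28.875 + 0.25p_{Brew}, so p_{Brew} = 28.875 / 0.75 = 38.5.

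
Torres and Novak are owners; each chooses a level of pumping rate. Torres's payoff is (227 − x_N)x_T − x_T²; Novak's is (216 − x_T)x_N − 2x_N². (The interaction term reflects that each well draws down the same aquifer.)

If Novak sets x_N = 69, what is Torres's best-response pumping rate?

Expanding Torres's payoff: 227x_T − x_Nx_T − x_T².
∂π/∂x_T = 227 − x_N − 2x_T = 0, so x_T = 113.5 − 0.5x_N.
At x_N = 69: x_T = 113.5 − 0.5·69 = 79.

79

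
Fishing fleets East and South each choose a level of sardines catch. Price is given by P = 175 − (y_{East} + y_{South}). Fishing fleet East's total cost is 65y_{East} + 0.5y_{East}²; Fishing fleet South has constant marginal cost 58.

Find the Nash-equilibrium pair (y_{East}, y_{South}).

20.6, 48.2

Fishing fleet East's profit: π = y_{East}(175 − (y_{East} + y_{South})) − 65y_{East} − 0.5y_{East}².
∂π/∂y_{East} = 110 − 3y_{East} − y_{South} = 0, so y_{East} = 110/3 − (1/3)y_{South}.
For South: ∂π/∂y_{South} = 117 − 2y_{South} − y_{East} = 0 ⇒ y_{South} = 58.5 − 0.5y_{East}.
Substituting the second reaction function into the first: y_{East} = 110/3 − (1/3)(58.5 − 0.5y_{East}), which gives (5/6)y_{East} = 103/6 ⇒ y_{East} = 20.6.
Then y_{South} = 58.5 − 0.5·20.6 = 48.2.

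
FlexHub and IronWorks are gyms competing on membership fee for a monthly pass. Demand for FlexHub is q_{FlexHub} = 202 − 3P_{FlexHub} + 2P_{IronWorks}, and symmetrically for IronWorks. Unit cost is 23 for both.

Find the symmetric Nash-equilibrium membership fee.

FlexHub's profit: π = (P_{FlexHub} − 23)(202 − 3P_{FlexHub} + 2P_{IronWorks}).
∂π/∂P_{FlexHub} = 271 − 6P_{FlexHub} + 2P_{IronWorks} = 0 ⇒ P_{FlexHub} = 271/6 + (1/3)P_{IronWorks}.
The game is symmetric, so in equilibrium P_{IronWorks} = P_{FlexHub}: the reaction function gives (2/3)P_{FlexHub} = 271/6, hence P_{FlexHub} = 67.75.

67.75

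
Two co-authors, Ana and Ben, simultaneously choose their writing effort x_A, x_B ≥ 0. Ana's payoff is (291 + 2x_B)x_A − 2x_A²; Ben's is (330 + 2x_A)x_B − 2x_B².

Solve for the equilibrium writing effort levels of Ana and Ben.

152, 158.5

Expanding Ana's payoff: 291x_A + 2x_Bx_A − 2x_A².
∂π/∂x_A = 291 + 2x_B − 4x_A = 0, so x_A = 72.75 + 0.5x_B.
Likewise for Ben: x_B = 82.5 + 0.5x_A.
Solving the two reaction functions simultaneously: (1 − (0.5)(0.5))x_A = 72.75 + 0.5·82.5, so 0.75x_A = 114 and x_A = 152.
Then x_B = 82.5 + 0.5·152 = 158.5.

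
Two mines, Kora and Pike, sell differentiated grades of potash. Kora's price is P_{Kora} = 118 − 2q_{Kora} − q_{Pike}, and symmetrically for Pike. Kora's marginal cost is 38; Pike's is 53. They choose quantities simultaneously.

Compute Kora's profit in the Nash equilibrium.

578

Mine Kora's profit: π = q_{Kora}(118 − 2q_{Kora} − q_{Pike}) − 38q_{Kora}.
∂π/∂q_{Kora} = 80 − 4q_{Kora} − q_{Pike} = 0 ⇒ q_{Kora} = 20 − 0.25q_{Pike}.
Similarly q_{Pike} = 16.25 − 0.25q_{Kora}.
Solving the two reaction functions simultaneously: (1 − (−0.25)(−0.25))q_{Kora} = 20 − 0.25·16.25, so 0.9375q_{Kora} = 15.9375 and q_{Kora} = 17.
Then q_{Pike} = 16.25 − 0.25·17 = 12.
P_{Kora} = 118 − 2·17 − 12 = 72.
Profit = (72 − 38)·17 = 578.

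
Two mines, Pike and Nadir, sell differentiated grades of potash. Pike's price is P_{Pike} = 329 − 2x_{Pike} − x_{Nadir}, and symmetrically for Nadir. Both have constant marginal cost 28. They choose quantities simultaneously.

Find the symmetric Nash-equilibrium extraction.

Mine Pike's profit: π = x_{Pike}(329 − 2x_{Pike} − x_{Nadir}) − 28x_{Pike}.
∂π/∂x_{Pike} = 301 − 4x_{Pike} − x_{Nadir} = 0 ⇒ x_{Pike} = 75.25 − 0.25x_{Nadir}.
The game is symmetric, so in equilibrium x_{Nadir} = x_{Pike}: the reaction function gives 1.25x_{Pike} = 75.25, hence x_{Pike} = 60.2.

60.2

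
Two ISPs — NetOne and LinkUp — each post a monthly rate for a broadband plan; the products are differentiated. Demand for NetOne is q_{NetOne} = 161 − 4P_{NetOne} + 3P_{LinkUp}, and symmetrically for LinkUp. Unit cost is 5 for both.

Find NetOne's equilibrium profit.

NetOne's profit: π = (P_{NetOne} − 5)(161 − 4P_{NetOne} + 3P_{LinkUp}).
∂π/∂P_{NetOne} = 181 − 8P_{NetOne} + 3P_{LinkUp} = 0 ⇒ P_{NetOne} = 22.625 + 0.375P_{LinkUp}.
The game is symmetric, so in equilibrium P_{LinkUp} = P_{NetOne}: the reaction function gives 0.625P_{NetOne} = 22.625, hence P_{NetOne} = 36.2.
q_{NetOne} = 161 − 4·36.2 + 3·36.2 = 124.8.
Profit = (36.2 − 5)·124.8 = 3893.76.

3893.76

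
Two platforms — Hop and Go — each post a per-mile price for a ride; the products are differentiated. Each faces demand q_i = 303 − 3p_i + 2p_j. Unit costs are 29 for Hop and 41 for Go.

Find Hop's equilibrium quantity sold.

Hop's profit: π = (p_{Hop} − 29)(303 − 3p_{Hop} + 2p_{Go}).
∂π/∂p_{Hop} = 390 − 6p_{Hop} + 2p_{Go} = 0 ⇒ p_{Hop} = 65 + (1/3)p_{Go}.
Similarly p_{Go} = 71 + (1/3)p_{Hop}.
Substituting the second reaction function into the first: p_{Hop} = 65 + (1/3)(71 + (1/3)p_{Hop}), which gives (8/9)p_{Hop} = 266/3 ⇒ p_{Hop} = 99.75.
Then p_{Go} = 71 + (1/3)·99.75 = 104.25.
q_{Hop} = 303 − 3·99.75 + 2·104.25 = 212.25.

212.25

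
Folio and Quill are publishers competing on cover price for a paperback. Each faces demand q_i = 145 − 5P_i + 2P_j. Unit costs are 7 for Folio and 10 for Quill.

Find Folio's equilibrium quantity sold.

79.0625

Folio's profit: π = (P_{Folio} − 7)(145 − 5P_{Folio} + 2P_{Quill}).
∂π/∂P_{Folio} = 180 − 10P_{Folio} + 2P_{Quill} = 0 ⇒ P_{Folio} = 18 + 0.2P_{Quill}.
Similarly P_{Quill} = 19.5 + 0.2P_{Folio}.
Plugging P_{Quill} into Folio's best response: P_{Folio} = 18 + 0.2(19.5 + 0.2P_{Folio}) ⇒ 0.96P_{Folio} = 21.9, so P_{Folio} = 22.8125.
Then P_{Quill} = 19.5 + 0.2·22.8125 = 24.0625.
q_{Folio} = 145 − 5·22.8125 + 2·24.0625 = 79.0625.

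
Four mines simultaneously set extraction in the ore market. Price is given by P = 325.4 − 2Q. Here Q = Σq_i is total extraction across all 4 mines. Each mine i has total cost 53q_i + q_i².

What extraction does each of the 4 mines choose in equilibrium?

22.7

A representative mine's profit is π_i = q_i(325.4 − 2Q) − 53q_i − q_i², with Q = q_i + Σ_{j≠i} q_j.
First-order condition: 272.4 − 6q_i − 2Σ_{j≠i} q_j = 0.
In a symmetric equilibrium every mine chooses the same q, so Σ_{j≠i} q_j = 3q. The condition becomes 272.4 − 12q = 0, giving q = 272.4/12 = 22.7.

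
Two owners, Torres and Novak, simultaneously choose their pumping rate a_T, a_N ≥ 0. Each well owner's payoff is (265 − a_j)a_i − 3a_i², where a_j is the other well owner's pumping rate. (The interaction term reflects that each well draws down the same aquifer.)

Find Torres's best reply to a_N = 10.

42.5

Torres's payoff is (265 − a_N)a_T − 3a_T².
∂π/∂a_T = 265 − a_N − 6a_T = 0, so a_T = 265/6 − (1/6)a_N.
At a_N = 10: a_T = 265/6 − (1/6)·10 = 42.5.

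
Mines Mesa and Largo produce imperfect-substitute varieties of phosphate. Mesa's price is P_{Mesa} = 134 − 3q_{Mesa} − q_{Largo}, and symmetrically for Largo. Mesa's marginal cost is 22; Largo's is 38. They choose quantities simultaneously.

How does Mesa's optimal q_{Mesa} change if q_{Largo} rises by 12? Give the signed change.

-2

Mine Mesa's profit: π = q_{Mesa}(134 − 3q_{Mesa} − q_{Largo}) − 22q_{Mesa}.
∂π/∂q_{Mesa} = 112 − 6q_{Mesa} − q_{Largo} = 0 ⇒ q_{Mesa} = 56/3 − (1/6)q_{Largo}.
The reaction-function slope is −1/6, so a 12-unit rise in q_{Largo} moves q_{Mesa} by −1/6 × 12 = −2. Mesa's best response falls — the actions are strategic substitutes.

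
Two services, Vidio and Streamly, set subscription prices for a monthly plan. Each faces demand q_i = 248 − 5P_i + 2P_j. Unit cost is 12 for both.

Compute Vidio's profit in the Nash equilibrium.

Vidio's profit: π = (P_{Vidio} − 12)(248 − 5P_{Vidio} + 2P_{Streamly}).
∂π/∂P_{Vidio} = 308 − 10P_{Vidio} + 2P_{Streamly} = 0 ⇒ P_{Vidio} = 30.8 + 0.2P_{Streamly}.
The game is symmetric, so in equilibrium P_{Streamly} = P_{Vidio}: the reaction function gives 0.8P_{Vidio} = 30.8, hence P_{Vidio} = 38.5.
q_{Vidio} = 248 − 5·38.5 + 2·38.5 = 132.5.
Profit = (38.5 − 12)·132.5 = 3511.25.

3511.25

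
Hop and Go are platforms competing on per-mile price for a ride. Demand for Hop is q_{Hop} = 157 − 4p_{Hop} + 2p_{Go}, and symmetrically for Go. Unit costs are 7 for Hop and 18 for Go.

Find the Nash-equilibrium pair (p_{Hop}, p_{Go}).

32.3, 36.7

Hop's profit: π = (p_{Hop} − 7)(157 − 4p_{Hop} + 2p_{Go}).
∂π/∂p_{Hop} = 185 − 8p_{Hop} + 2p_{Go} = 0 ⇒ p_{Hop} = 23.125 + 0.25p_{Go}.
Similarly p_{Go} = 28.625 + 0.25p_{Hop}.
Substituting the second reaction function into the first: p_{Hop} = 23.125 + 0.25(28.625 + 0.25p_{Hop}), which gives 0.9375p_{Hop} = 969/32 ⇒ p_{Hop} = 32.3.
Then p_{Go} = 28.625 + 0.25·32.3 = 36.7.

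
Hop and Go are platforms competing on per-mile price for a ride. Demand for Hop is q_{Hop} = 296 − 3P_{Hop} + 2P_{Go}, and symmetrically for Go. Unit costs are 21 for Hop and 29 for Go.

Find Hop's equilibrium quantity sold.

210.75

Hop's profit: π = (P_{Hop} − 21)(296 − 3P_{Hop} + 2P_{Go}).
∂π/∂P_{Hop} = 359 − 6P_{Hop} + 2P_{Go} = 0 ⇒ P_{Hop} = 359/6 + (1/3)P_{Go}.
Similarly P_{Go} = 383/6 + (1/3)P_{Hop}.
Substituting the second reaction function into the first: P_{Hop} = 359/6 + (1/3)(383/6 + (1/3)P_{Hop}), which gives (8/9)P_{Hop} = 730/9 ⇒ P_{Hop} = 91.25.
Then P_{Go} = 383/6 + (1/3)·91.25 = 94.25.
q_{Hop} = 296 − 3·91.25 + 2·94.25 = 210.75.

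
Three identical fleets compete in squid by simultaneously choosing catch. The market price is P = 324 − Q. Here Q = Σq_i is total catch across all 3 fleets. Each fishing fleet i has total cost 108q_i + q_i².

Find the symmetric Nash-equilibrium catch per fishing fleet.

A representative fishing fleet's profit is π_i = q_i(324 − Q) − 108q_i − q_i², with Q = q_i + Σ_{j≠i} q_j.
First-order condition: 216 − 4q_i − Σ_{j≠i} q_j = 0.
With identical fishing fleets, set every q_j = q: then 216 − 4q − 2q = 0, i.e. q = 216/6 = 36.

36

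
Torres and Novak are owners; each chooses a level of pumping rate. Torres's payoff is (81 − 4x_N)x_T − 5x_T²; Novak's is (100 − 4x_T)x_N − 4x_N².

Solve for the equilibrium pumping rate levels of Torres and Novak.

3.875, 10.5625

Expanding Torres's payoff: 81x_T − 4x_Nx_T − 5x_T².
∂π/∂x_T = 81 − 4x_N − 10x_T = 0, so x_T = 8.1 − 0.4x_N.
Likewise for Novak: x_N = 12.5 − 0.5x_T.
Plugging x_N into Torres's best response: x_T = 8.1 − 0.4(12.5 − 0.5x_T) ⇒ 0.8x_T = 3.1, so x_T = 3.875.
Then x_N = 12.5 − 0.5·3.875 = 10.5625.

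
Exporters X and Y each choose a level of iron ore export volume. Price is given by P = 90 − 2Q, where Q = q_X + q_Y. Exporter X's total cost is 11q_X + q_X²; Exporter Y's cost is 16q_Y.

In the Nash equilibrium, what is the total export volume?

22.7

Exporter X's profit: π = q_X(90 − 2(q_X + q_Y)) − 11q_X − q_X².
∂π/∂q_X = 79 − 6q_X − 2q_Y = 0, so q_X = 79/6 − (1/3)q_Y.
For Y: ∂π/∂q_Y = 74 − 4q_Y − 2q_X = 0 ⇒ q_Y = 18.5 − 0.5q_X.
Plugging q_Y into X's best response: q_X = 79/6 − (1/3)(18.5 − 0.5q_X) ⇒ (5/6)q_X = 7, so q_X = 8.4.
Then q_Y = 18.5 − 0.5·8.4 = 14.3.
Total export volume: 8.4 + 14.3 = 22.7.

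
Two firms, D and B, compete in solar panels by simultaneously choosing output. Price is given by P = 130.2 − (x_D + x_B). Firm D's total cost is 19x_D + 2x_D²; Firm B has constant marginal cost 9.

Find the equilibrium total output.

Firm D's profit: π = x_D(130.2 − (x_D + x_B)) − 19x_D − 2x_D².
∂π/∂x_D = 111.2 − 6x_D − x_B = 0, so x_D = 278/15 − (1/6)x_B.
For B: ∂π/∂x_B = 121.2 − 2x_B − x_D = 0 ⇒ x_B = 60.6 − 0.5x_D.
Substituting the second reaction function into the first: x_D = 278/15 − (1/6)(60.6 − 0.5x_D), which gives (11/12)x_D = 253/30 ⇒ x_D = 9.2.
Then x_B = 60.6 − 0.5·9.2 = 56.
Total output: 9.2 + 56 = 65.2.

65.2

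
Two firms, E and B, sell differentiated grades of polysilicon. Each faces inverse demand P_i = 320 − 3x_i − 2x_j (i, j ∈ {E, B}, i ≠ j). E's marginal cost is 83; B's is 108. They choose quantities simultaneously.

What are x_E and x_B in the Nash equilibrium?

Firm E's profit: π = x_E(320 − 3x_E − 2x_B) − 83x_E.
∂π/∂x_E = 237 − 6x_E − 2x_B = 0 ⇒ x_E = 39.5 − (1/3)x_B.
Similarly x_B = 106/3 − (1/3)x_E.
Solving the two reaction functions simultaneously: (1 − (−1/3)(−1/3))x_E = 39.5 − (1/3)·(106/3), so (8/9)x_E = 499/18 and x_E = 31.1875.
Then x_B = 106/3 − (1/3)·31.1875 = 24.9375.

31.1875, 24.9375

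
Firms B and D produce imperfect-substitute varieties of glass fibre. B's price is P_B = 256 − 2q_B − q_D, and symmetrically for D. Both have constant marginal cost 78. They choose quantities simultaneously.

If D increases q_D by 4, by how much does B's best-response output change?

Firm B's profit: π = q_B(256 − 2q_B − q_D) − 78q_B.
∂π/∂q_B = 178 − 4q_B − q_D = 0 ⇒ q_B = 44.5 − 0.25q_D.
The reaction-function slope is −0.25, so a 4-unit rise in q_D moves q_B by −0.25 × 4 = −1. B's best response falls — the actions are strategic substitutes.

-1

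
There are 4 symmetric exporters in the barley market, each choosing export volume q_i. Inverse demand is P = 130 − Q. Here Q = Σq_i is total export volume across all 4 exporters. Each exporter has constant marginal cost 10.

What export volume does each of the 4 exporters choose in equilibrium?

A representative exporter's profit is π_i = q_i(130 − Q) − 10q_i, with Q = q_i + Σ_{j≠i} q_j.
First-order condition: 120 − 2q_i − Σ_{j≠i} q_j = 0.
Imposing symmetry (q_j = q for all j) turns Σ_{j≠i} q_j into 3q, so 120 = 5q and q = 24.

24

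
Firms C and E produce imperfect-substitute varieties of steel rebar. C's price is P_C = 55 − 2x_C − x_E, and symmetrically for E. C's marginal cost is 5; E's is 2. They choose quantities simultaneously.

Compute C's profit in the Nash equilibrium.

Firm C's profit: π = x_C(55 − 2x_C − x_E) − 5x_C.
∂π/∂x_C = 50 − 4x_C − x_E = 0 ⇒ x_C = 12.5 − 0.25x_E.
Similarly x_E = 13.25 − 0.25x_C.
Substituting the second reaction function into the first: x_C = 12.5 − 0.25(13.25 − 0.25x_C), which gives 0.9375x_C = 9.1875 ⇒ x_C = 9.8.
Then x_E = 13.25 − 0.25·9.8 = 10.8.
P_C = 55 − 2·9.8 − 10.8 = 24.6.
Profit = (24.6 − 5)·9.8 = 192.08.

192.08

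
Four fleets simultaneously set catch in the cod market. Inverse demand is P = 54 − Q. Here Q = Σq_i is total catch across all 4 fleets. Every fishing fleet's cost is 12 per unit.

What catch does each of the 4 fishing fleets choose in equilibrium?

A representative fishing fleet's profit is π_i = q_i(54 − Q) − 12q_i, with Q = q_i + Σ_{j≠i} q_j.
First-order condition: 42 − 2q_i − Σ_{j≠i} q_j = 0.
With identical fishing fleets, set every q_j = q: then 42 − 2q − 3q = 0, i.e. q = 42/5 = 8.4.

8.4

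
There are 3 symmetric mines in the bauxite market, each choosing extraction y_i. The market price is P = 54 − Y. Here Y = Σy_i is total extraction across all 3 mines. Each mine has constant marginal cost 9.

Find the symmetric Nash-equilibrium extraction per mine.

11.25

A representative mine's profit is π_i = y_i(54 − Y) − 9y_i, with Y = y_i + Σ_{j≠i} y_j.
First-order condition: 45 − 2y_i − Σ_{j≠i} y_j = 0.
With identical mines, set every y_j = y: then 45 − 2y − 2y = 0, i.e. y = 45/4 = 11.25.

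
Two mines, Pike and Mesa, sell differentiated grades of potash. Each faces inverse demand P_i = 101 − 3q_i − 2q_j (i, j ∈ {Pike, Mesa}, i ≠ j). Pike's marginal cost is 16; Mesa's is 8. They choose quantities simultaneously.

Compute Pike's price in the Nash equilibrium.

46.375

Mine Pike's profit: π = q_{Pike}(101 − 3q_{Pike} − 2q_{Mesa}) − 16q_{Pike}.
∂π/∂q_{Pike} = 85 − 6q_{Pike} − 2q_{Mesa} = 0 ⇒ q_{Pike} = 85/6 − (1/3)q_{Mesa}.
Similarly q_{Mesa} = 15.5 − (1/3)q_{Pike}.
Solving the two reaction functions simultaneously: (1 − (−1/3)(−1/3))q_{Pike} = 85/6 − (1/3)·15.5, so (8/9)q_{Pike} = 9 and q_{Pike} = 10.125.
Then q_{Mesa} = 15.5 − (1/3)·10.125 = 12.125.
P_{Pike} = 101 − 3·10.125 − 2·12.125 = 46.375.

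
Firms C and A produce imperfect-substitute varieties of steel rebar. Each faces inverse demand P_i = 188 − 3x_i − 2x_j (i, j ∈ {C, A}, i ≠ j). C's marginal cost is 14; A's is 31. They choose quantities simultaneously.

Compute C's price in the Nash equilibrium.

Firm C's profit: π = x_C(188 − 3x_C − 2x_A) − 14x_C.
∂π/∂x_C = 174 − 6x_C − 2x_A = 0 ⇒ x_C = 29 − (1/3)x_A.
Similarly x_A = 157/6 − (1/3)x_C.
Plugging x_A into C's best response: x_C = 29 − (1/3)(157/6 − (1/3)x_C) ⇒ (8/9)x_C = 365/18, so x_C = 22.8125.
Then x_A = 157/6 − (1/3)·22.8125 = 18.5625.
P_C = 188 − 3·22.8125 − 2·18.5625 = 82.4375.

82.4375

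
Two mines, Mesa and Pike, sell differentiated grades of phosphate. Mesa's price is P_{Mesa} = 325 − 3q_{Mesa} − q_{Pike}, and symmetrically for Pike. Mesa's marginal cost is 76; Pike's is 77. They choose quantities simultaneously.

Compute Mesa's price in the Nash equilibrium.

Mine Mesa's profit: π = q_{Mesa}(325 − 3q_{Mesa} − q_{Pike}) − 76q_{Mesa}.
∂π/∂q_{Mesa} = 249 − 6q_{Mesa} − q_{Pike} = 0 ⇒ q_{Mesa} = 41.5 − (1/6)q_{Pike}.
Similarly q_{Pike} = 124/3 − (1/6)q_{Mesa}.
Plugging q_{Pike} into Mesa's best response: q_{Mesa} = 41.5 − (1/6)(124/3 − (1/6)q_{Mesa}) ⇒ (35/36)q_{Mesa} = 623/18, so q_{Mesa} = 35.6.
Then q_{Pike} = 124/3 − (1/6)·35.6 = 35.4.
P_{Mesa} = 325 − 3·35.6 − 35.4 = 182.8.

182.8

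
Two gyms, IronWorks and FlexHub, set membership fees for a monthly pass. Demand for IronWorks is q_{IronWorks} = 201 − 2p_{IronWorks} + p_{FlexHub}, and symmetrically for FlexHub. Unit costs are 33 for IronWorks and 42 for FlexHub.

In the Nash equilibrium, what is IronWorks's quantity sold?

IronWorks's profit: π = (p_{IronWorks} − 33)(201 − 2p_{IronWorks} + p_{FlexHub}).
∂π/∂p_{IronWorks} = 267 − 4p_{IronWorks} + p_{FlexHub} = 0 ⇒ p_{IronWorks} = 66.75 + 0.25p_{FlexHub}.
Similarly p_{FlexHub} = 71.25 + 0.25p_{IronWorks}.
Substituting the second reaction function into the first: p_{IronWorks} = 66.75 + 0.25(71.25 + 0.25p_{IronWorks}), which gives 0.9375p_{IronWorks} = 84.5625 ⇒ p_{IronWorks} = 90.2.
Then p_{FlexHub} = 71.25 + 0.25·90.2 = 93.8.
q_{IronWorks} = 201 − 2·90.2 + 93.8 = 114.4.

114.4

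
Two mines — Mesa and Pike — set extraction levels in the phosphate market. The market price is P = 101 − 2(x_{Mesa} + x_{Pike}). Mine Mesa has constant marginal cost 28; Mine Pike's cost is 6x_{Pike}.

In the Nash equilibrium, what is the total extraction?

28

Mine Mesa's profit: π = x_{Mesa}(101 − 2(x_{Mesa} + x_{Pike})) − 28x_{Mesa}.
∂π/∂x_{Mesa} = 73 − 4x_{Mesa} − 2x_{Pike} = 0, so x_{Mesa} = 18.25 − 0.5x_{Pike}.
By the same steps for Pike: x_{Pike} = 23.75 − 0.5x_{Mesa}.
Plugging x_{Pike} into Mesa's best response: x_{Mesa} = 18.25 − 0.5(23.75 − 0.5x_{Mesa}) ⇒ 0.75x_{Mesa} = 6.375, so x_{Mesa} = 8.5.
Then x_{Pike} = 23.75 − 0.5·8.5 = 19.5.
Total extraction: 8.5 + 19.5 = 28.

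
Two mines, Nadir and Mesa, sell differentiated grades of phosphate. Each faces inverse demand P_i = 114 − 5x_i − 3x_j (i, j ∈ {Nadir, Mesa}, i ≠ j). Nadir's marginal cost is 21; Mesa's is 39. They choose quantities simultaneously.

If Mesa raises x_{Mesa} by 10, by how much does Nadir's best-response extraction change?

Mine Nadir's profit: π = x_{Nadir}(114 − 5x_{Nadir} − 3x_{Mesa}) − 21x_{Nadir}.
∂π/∂x_{Nadir} = 93 − 10x_{Nadir} − 3x_{Mesa} = 0 ⇒ x_{Nadir} = 9.3 − 0.3x_{Mesa}.
The reaction-function slope is −0.3, so a 10-unit rise in x_{Mesa} moves x_{Nadir} by −0.3 × 10 = −3. Nadir's best response falls — the actions are strategic substitutes.

-3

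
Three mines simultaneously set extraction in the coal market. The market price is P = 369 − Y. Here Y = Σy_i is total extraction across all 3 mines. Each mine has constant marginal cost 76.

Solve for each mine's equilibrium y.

A representative mine's profit is π_i = y_i(369 − Y) − 76y_i, with Y = y_i + Σ_{j≠i} y_j.
First-order condition: 293 − 2y_i − Σ_{j≠i} y_j = 0.
Imposing symmetry (y_j = y for all j) turns Σ_{j≠i} y_j into 2y, so 293 = 4y and y = 73.25.

73.25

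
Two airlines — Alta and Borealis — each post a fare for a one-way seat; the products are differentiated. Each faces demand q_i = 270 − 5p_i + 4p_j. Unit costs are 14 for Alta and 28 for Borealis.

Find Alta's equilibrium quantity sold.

Alta's profit: π = (p_{Alta} − 14)(270 − 5p_{Alta} + 4p_{Borealis}).
∂π/∂p_{Alta} = 340 − 10p_{Alta} + 4p_{Borealis} = 0 ⇒ p_{Alta} = 34 + 0.4p_{Borealis}.
Similarly p_{Borealis} = 41 + 0.4p_{Alta}.
Substituting the second reaction function into the first: p_{Alta} = 34 + 0.4(41 + 0.4p_{Alta}), which gives 0.84p_{Alta} = 50.4 ⇒ p_{Alta} = 60.
Then p_{Borealis} = 41 + 0.4·60 = 65.
q_{Alta} = 270 − 5·60 + 4·65 = 230.

230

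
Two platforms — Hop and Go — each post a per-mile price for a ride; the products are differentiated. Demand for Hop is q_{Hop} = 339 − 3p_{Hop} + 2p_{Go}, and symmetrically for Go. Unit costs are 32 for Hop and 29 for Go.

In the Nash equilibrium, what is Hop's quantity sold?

Hop's profit: π = (p_{Hop} − 32)(339 − 3p_{Hop} + 2p_{Go}).
∂π/∂p_{Hop} = 435 − 6p_{Hop} + 2p_{Go} = 0 ⇒ p_{Hop} = 72.5 + (1/3)p_{Go}.
Similarly p_{Go} = 71 + (1/3)p_{Hop}.
Solving the two reaction functions simultaneously: (1 − (1/3)(1/3))p_{Hop} = 72.5 + (1/3)·71, so (8/9)p_{Hop} = 577/6 and p_{Hop} = 108.1875.
Then p_{Go} = 71 + (1/3)·108.1875 = 107.0625.
q_{Hop} = 339 − 3·108.1875 + 2·107.0625 = 228.5625.

228.5625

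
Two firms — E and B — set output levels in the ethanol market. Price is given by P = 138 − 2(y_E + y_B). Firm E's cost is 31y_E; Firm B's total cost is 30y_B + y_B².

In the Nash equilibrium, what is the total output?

Firm E's profit: π = y_E(138 − 2(y_E + y_B)) − 31y_E.
∂π/∂y_E = 107 − 4y_E − 2y_B = 0, so y_E = 26.75 − 0.5y_B.
For B: ∂π/∂y_B = 108 − 6y_B − 2y_E = 0 ⇒ y_B = 18 − (1/3)y_E.
Substituting the second reaction function into the first: y_E = 26.75 − 0.5(18 − (1/3)y_E), which gives (5/6)y_E = 17.75 ⇒ y_E = 21.3.
Then y_B = 18 − (1/3)·21.3 = 10.9.
Total output: 21.3 + 10.9 = 32.2.

32.2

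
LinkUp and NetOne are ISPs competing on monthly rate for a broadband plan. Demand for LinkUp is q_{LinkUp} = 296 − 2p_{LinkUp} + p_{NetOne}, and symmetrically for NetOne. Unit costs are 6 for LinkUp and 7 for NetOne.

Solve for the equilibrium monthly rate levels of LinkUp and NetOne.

102.8, 103.2

LinkUp's profit: π = (p_{LinkUp} − 6)(296 − 2p_{LinkUp} + p_{NetOne}).
∂π/∂p_{LinkUp} = 308 − 4p_{LinkUp} + p_{NetOne} = 0 ⇒ p_{LinkUp} = 77 + 0.25p_{NetOne}.
Similarly p_{NetOne} = 77.5 + 0.25p_{LinkUp}.
Substituting the second reaction function into the first: p_{LinkUp} = 77 + 0.25(77.5 + 0.25p_{LinkUp}), which gives 0.9375p_{LinkUp} = 96.375 ⇒ p_{LinkUp} = 102.8.
Then p_{NetOne} = 77.5 + 0.25·102.8 = 103.2.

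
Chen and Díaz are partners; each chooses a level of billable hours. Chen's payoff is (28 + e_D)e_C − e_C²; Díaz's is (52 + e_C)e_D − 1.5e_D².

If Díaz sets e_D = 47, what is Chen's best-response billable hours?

37.5

Expanding Chen's payoff: 28e_C + e_De_C − e_C².
∂π/∂e_C = 28 + e_D − 2e_C = 0, so e_C = 14 + 0.5e_D.
At e_D = 47: e_C = 14 + 0.5·47 = 37.5.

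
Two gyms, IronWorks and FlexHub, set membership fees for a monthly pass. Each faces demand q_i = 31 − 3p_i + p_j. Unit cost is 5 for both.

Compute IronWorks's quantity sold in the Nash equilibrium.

IronWorks's profit: π = (p_{IronWorks} − 5)(31 − 3p_{IronWorks} + p_{FlexHub}).
∂π/∂p_{IronWorks} = 46 − 6p_{IronWorks} + p_{FlexHub} = 0 ⇒ p_{IronWorks} = 23/3 + (1/6)p_{FlexHub}.
Setting p_{IronWorks} = p_{FlexHub} in the reaction function: p_{IronWorks} = 23/3 + (1/6)p_{IronWorks}, so p_{IronWorks} = (23/3) / (5/6) = 9.2.
q_{IronWorks} = 31 − 3·9.2 + 9.2 = 12.6.

12.6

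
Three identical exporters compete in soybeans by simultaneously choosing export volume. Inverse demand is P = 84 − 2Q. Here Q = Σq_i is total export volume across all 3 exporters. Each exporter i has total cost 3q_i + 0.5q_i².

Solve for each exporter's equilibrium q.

9

A representative exporter's profit is π_i = q_i(84 − 2Q) − 3q_i − 0.5q_i², with Q = q_i + Σ_{j≠i} q_j.
First-order condition: 81 − 5q_i − 2Σ_{j≠i} q_j = 0.
In a symmetric equilibrium every exporter chooses the same q, so Σ_{j≠i} q_j = 2q. The condition becomes 81 − 9q = 0, giving q = 81/9 = 9.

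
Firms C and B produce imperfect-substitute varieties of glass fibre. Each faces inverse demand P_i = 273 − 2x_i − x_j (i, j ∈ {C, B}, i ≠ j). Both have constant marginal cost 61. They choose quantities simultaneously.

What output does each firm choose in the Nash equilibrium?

Firm C's profit: π = x_C(273 − 2x_C − x_B) − 61x_C.
∂π/∂x_C = 212 − 4x_C − x_B = 0 ⇒ x_C = 53 − 0.25x_B.
The game is symmetric, so in equilibrium x_B = x_C: the reaction function gives 1.25x_C = 53, hence x_C = 42.4.

42.4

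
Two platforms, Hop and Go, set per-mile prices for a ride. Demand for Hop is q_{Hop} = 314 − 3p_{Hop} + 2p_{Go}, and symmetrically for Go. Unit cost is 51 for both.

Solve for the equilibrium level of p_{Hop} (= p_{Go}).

Hop's profit: π = (p_{Hop} − 51)(314 − 3p_{Hop} + 2p_{Go}).
∂π/∂p_{Hop} = 467 − 6p_{Hop} + 2p_{Go} = 0 ⇒ p_{Hop} = 467/6 + (1/3)p_{Go}.
By symmetry p_{Go} = p_{Hop}; substituting into the reaction function, (2/3)p_{Hop} = 467/6 and p_{Hop} = 116.75.

116.75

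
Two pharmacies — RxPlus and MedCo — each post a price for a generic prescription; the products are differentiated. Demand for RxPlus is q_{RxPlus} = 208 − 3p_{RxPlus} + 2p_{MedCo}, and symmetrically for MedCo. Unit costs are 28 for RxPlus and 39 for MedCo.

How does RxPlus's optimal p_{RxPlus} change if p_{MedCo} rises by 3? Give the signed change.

1

RxPlus's profit: π = (p_{RxPlus} − 28)(208 − 3p_{RxPlus} + 2p_{MedCo}).
∂π/∂p_{RxPlus} = 292 − 6p_{RxPlus} + 2p_{MedCo} = 0 ⇒ p_{RxPlus} = 146/3 + (1/3)p_{MedCo}.
The reaction-function slope is 1/3, so a 3-unit rise in p_{MedCo} moves p_{RxPlus} by 1/3 × 3 = 1. RxPlus's best response rises — the actions are strategic complements.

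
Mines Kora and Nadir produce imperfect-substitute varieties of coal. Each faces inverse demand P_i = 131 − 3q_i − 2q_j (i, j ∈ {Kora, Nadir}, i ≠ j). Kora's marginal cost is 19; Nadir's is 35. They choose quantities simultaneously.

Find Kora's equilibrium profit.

675

Mine Kora's profit: π = q_{Kora}(131 − 3q_{Kora} − 2q_{Nadir}) − 19q_{Kora}.
∂π/∂q_{Kora} = 112 − 6q_{Kora} − 2q_{Nadir} = 0 ⇒ q_{Kora} = 56/3 − (1/3)q_{Nadir}.
Similarly q_{Nadir} = 16 − (1/3)q_{Kora}.
Solving the two reaction functions simultaneously: (1 − (−1/3)(−1/3))q_{Kora} = 56/3 − (1/3)·16, so (8/9)q_{Kora} = 40/3 and q_{Kora} = 15.
Then q_{Nadir} = 16 − (1/3)·15 = 11.
P_{Kora} = 131 − 3·15 − 2·11 = 64.
Profit = (64 − 19)·15 = 675.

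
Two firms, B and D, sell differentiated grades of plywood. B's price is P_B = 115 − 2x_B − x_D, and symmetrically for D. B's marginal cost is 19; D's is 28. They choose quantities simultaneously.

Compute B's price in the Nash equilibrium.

58.6

Firm B's profit: π = x_B(115 − 2x_B − x_D) − 19x_B.
∂π/∂x_B = 96 − 4x_B − x_D = 0 ⇒ x_B = 24 − 0.25x_D.
Similarly x_D = 21.75 − 0.25x_B.
Plugging x_D into B's best response: x_B = 24 − 0.25(21.75 − 0.25x_B) ⇒ 0.9375x_B = 18.5625, so x_B = 19.8.
Then x_D = 21.75 − 0.25·19.8 = 16.8.
P_B = 115 − 2·19.8 − 16.8 = 58.6.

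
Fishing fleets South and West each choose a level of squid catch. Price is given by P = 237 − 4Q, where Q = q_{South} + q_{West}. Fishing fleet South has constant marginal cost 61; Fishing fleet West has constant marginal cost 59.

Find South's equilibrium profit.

841

Fishing fleet South's profit: π = q_{South}(237 − 4(q_{South} + q_{West})) − 61q_{South}.
∂π/∂q_{South} = 176 − 8q_{South} − 4q_{West} = 0, so q_{South} = 22 − 0.5q_{West}.
By the same steps for West: q_{West} = 22.25 − 0.5q_{South}.
Plugging q_{West} into South's best response: q_{South} = 22 − 0.5(22.25 − 0.5q_{South}) ⇒ 0.75q_{South} = 10.875, so q_{South} = 14.5.
Then q_{West} = 22.25 − 0.5·14.5 = 15.
Price P = 237 − 4·29.5 = 119.
South's profit: (119 − 61)·14.5 = 841.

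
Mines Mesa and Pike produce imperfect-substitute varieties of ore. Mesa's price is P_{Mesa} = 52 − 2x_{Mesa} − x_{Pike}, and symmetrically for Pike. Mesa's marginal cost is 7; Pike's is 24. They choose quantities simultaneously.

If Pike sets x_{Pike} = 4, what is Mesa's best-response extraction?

Mine Mesa's profit: π = x_{Mesa}(52 − 2x_{Mesa} − x_{Pike}) − 7x_{Mesa}.
∂π/∂x_{Mesa} = 45 − 4x_{Mesa} − x_{Pike} = 0 ⇒ x_{Mesa} = 11.25 − 0.25x_{Pike}.
At x_{Pike} = 4: x_{Mesa} = 11.25 − 0.25·4 = 10.25.

10.25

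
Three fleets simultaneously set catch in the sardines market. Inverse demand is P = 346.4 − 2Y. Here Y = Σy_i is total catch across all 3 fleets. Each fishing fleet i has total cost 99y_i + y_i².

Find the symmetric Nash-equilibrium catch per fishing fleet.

A representative fishing fleet's profit is π_i = y_i(346.4 − 2Y) − 99y_i − y_i², with Y = y_i + Σ_{j≠i} y_j.
First-order condition: 247.4 − 6y_i − 2Σ_{j≠i} y_j = 0.
With identical fishing fleets, set every y_j = y: then 247.4 − 6y − 4y = 0, i.e. y = 247.4/10 = 24.74.

24.74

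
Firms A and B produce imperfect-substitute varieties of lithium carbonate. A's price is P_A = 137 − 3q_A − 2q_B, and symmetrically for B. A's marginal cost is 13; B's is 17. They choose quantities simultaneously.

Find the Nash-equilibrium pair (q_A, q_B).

15.75, 14.75

Firm A's profit: π = q_A(137 − 3q_A − 2q_B) − 13q_A.
∂π/∂q_A = 124 − 6q_A − 2q_B = 0 ⇒ q_A = 62/3 − (1/3)q_B.
Similarly q_B = 20 − (1/3)q_A.
Plugging q_B into A's best response: q_A = 62/3 − (1/3)(20 − (1/3)q_A) ⇒ (8/9)q_A = 14, so q_A = 15.75.
Then q_B = 20 − (1/3)·15.75 = 14.75.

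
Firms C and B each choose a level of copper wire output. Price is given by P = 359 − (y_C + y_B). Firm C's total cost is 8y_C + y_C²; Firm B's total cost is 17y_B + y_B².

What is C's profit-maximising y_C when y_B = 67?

71

Firm C's profit: π = y_C(359 − (y_C + y_B)) − 8y_C − y_C².
∂π/∂y_C = 351 − 4y_C − y_B = 0, so y_C = 87.75 − 0.25y_B.
At y_B = 67: y_C = 87.75 − 0.25·67 = 71.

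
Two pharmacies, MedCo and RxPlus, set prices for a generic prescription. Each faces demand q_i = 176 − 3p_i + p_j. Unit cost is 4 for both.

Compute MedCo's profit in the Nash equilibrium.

3386.88

MedCo's profit: π = (p_{MedCo} − 4)(176 − 3p_{MedCo} + p_{RxPlus}).
∂π/∂p_{MedCo} = 188 − 6p_{MedCo} + p_{RxPlus} = 0 ⇒ p_{MedCo} = 94/3 + (1/6)p_{RxPlus}.
By symmetry p_{RxPlus} = p_{MedCo}; substituting into the reaction function, (5/6)p_{MedCo} = 94/3 and p_{MedCo} = 37.6.
q_{MedCo} = 176 − 3·37.6 + 37.6 = 100.8.
Profit = (37.6 − 4)·100.8 = 3386.88.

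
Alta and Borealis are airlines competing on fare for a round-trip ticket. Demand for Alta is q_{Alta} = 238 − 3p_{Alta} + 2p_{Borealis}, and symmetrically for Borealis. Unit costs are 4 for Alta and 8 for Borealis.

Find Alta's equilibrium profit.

Alta's profit: π = (p_{Alta} − 4)(238 − 3p_{Alta} + 2p_{Borealis}).
∂π/∂p_{Alta} = 250 − 6p_{Alta} + 2p_{Borealis} = 0 ⇒ p_{Alta} = 125/3 + (1/3)p_{Borealis}.
Similarly p_{Borealis} = 131/3 + (1/3)p_{Alta}.
Solving the two reaction functions simultaneously: (1 − (1/3)(1/3))p_{Alta} = 125/3 + (1/3)·(131/3), so (8/9)p_{Alta} = 506/9 and p_{Alta} = 63.25.
Then p_{Borealis} = 131/3 + (1/3)·63.25 = 64.75.
q_{Alta} = 238 − 3·63.25 + 2·64.75 = 177.75.
Profit = (63.25 − 4)·177.75 = 10531.6875.

10531.6875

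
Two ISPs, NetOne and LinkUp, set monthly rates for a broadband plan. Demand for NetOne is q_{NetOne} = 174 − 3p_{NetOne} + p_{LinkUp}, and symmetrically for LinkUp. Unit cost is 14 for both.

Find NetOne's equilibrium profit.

2557.92

NetOne's profit: π = (p_{NetOne} − 14)(174 − 3p_{NetOne} + p_{LinkUp}).
∂π/∂p_{NetOne} = 216 − 6p_{NetOne} + p_{LinkUp} = 0 ⇒ p_{NetOne} = 36 + (1/6)p_{LinkUp}.
The game is symmetric, so in equilibrium p_{LinkUp} = p_{NetOne}: the reaction function gives (5/6)p_{NetOne} = 36, hence p_{NetOne} = 43.2.
q_{NetOne} = 174 − 3·43.2 + 43.2 = 87.6.
Profit = (43.2 − 14)·87.6 = 2557.92.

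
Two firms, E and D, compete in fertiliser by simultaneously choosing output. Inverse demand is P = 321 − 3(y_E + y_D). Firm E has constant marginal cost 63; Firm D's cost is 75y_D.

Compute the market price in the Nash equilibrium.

153

Firm E's profit: π = y_E(321 − 3(y_E + y_D)) − 63y_E.
∂π/∂y_E = 258 − 6y_E − 3y_D = 0, so y_E = 43 − 0.5y_D.
By the same steps for D: y_D = 41 − 0.5y_E.
Solving the two reaction functions simultaneously: (1 − (−0.5)(−0.5))y_E = 43 − 0.5·41, so 0.75y_E = 22.5 and y_E = 30.
Then y_D = 41 − 0.5·30 = 26.
Equilibrium price: P = 321 − 3·56 = 153.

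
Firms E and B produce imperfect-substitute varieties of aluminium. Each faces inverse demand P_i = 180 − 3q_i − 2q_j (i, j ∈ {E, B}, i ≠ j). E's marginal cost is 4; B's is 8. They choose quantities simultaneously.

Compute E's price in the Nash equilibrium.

Firm E's profit: π = q_E(180 − 3q_E − 2q_B) − 4q_E.
∂π/∂q_E = 176 − 6q_E − 2q_B = 0 ⇒ q_E = 88/3 − (1/3)q_B.
Similarly q_B = 86/3 − (1/3)q_E.
Solving the two reaction functions simultaneously: (1 − (−1/3)(−1/3))q_E = 88/3 − (1/3)·(86/3), so (8/9)q_E = 178/9 and q_E = 22.25.
Then q_B = 86/3 − (1/3)·22.25 = 21.25.
P_E = 180 − 3·22.25 − 2·21.25 = 70.75.

70.75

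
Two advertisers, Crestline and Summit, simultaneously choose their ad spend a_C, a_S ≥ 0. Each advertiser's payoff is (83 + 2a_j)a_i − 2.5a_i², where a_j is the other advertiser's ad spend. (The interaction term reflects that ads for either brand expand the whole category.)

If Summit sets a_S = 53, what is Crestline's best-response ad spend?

37.8

Crestline's payoff is (83 + 2a_S)a_C − 2.5a_C².
∂π/∂a_C = 83 + 2a_S − 5a_C = 0, so a_C = 16.6 + 0.4a_S.
At a_S = 53: a_C = 16.6 + 0.4·53 = 37.8.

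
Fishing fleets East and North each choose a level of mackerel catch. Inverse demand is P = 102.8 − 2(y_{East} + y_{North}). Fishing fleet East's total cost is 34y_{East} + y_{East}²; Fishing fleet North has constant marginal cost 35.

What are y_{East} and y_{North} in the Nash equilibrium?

Fishing fleet East's profit: π = y_{East}(102.8 − 2(y_{East} + y_{North})) − 34y_{East} − y_{East}².
∂π/∂y_{East} = 68.8 − 6y_{East} − 2y_{North} = 0, so y_{East} = 172/15 − (1/3)y_{North}.
For North: ∂π/∂y_{North} = 67.8 − 4y_{North} − 2y_{East} = 0 ⇒ y_{North} = 16.95 − 0.5y_{East}.
Substituting the second reaction function into the first: y_{East} = 172/15 − (1/3)(16.95 − 0.5y_{East}), which gives (5/6)y_{East} = 349/60 ⇒ y_{East} = 6.98.
Then y_{North} = 16.95 − 0.5·6.98 = 13.46.

6.98, 13.46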